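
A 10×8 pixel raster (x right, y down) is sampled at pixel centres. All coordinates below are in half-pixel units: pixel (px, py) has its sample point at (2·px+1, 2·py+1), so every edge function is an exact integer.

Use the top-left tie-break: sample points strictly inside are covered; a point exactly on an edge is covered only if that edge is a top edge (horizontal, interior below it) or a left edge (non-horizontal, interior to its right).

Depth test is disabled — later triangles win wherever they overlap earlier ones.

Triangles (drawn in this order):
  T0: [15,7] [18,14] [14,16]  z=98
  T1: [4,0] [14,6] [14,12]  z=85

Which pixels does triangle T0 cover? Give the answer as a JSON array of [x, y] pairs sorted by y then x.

T0:
  2·area = 34
  edge (15, 7)→(18, 14): d=(3,7) right/bottom  bias=-1
  edge (18, 14)→(14, 16): d=(-4,2) right/bottom  bias=-1
  edge (14, 16)→(15, 7): d=(1,-9) top-left  bias=+0
    (7,3)@(15, 7): e=[0,34,0] → ·  [on edge]
    (7,4)@(15, 9): e=[6,26,2] → #
    (8,4)@(17, 9): e=[-8,22,20] → ·
    (7,5)@(15, 11): e=[12,18,4] → #
    (8,5)@(17, 11): e=[-2,14,22] → ·
    (7,6)@(15, 13): e=[18,10,6] → #
    (8,6)@(17, 13): e=[4,6,24] → #
    (9,6)@(19, 13): e=[-10,2,42] → ·
    (7,7)@(15, 15): e=[24,2,8] → #
    (8,7)@(17, 15): e=[10,-2,26] → ·
  covered (5 px):
    · · · · · · · · · ·
    · · · · · · · · · ·
    · · · · · · · · · ·
    · · · · · · · · · ·
    · · · · · · · # · ·
    · · · · · · · # · ·
    · · · · · · · # # ·
    · · · · · · · # · ·
T1:
  2·area = 60
  edge (4, 0)→(14, 6): d=(10,6) right/bottom  bias=-1
  edge (14, 6)→(14, 12): d=(0,6) right/bottom  bias=-1
  edge (14, 12)→(4, 0): d=(-10,-12) top-left  bias=+0
    (2,0)@(5, 1): e=[4,54,2] → #
    (3,0)@(7, 1): e=[-8,42,26] → ·
    (2,1)@(5, 3): e=[24,54,-18] → ·
    (3,1)@(7, 3): e=[12,42,6] → #
    (4,1)@(9, 3): e=[0,30,30] → ·  [on edge]
    (3,2)@(7, 5): e=[32,42,-14] → ·
    (4,2)@(9, 5): e=[20,30,10] → #
    (5,2)@(11, 5): e=[8,18,34] → #
    (6,2)@(13, 5): e=[-4,6,58] → ·
    (4,3)@(9, 7): e=[40,30,-10] → ·
    (5,3)@(11, 7): e=[28,18,14] → #
    (6,3)@(13, 7): e=[16,6,38] → #
    (9,4)@(19, 9): e=[0,-30,90] → ·  [on edge]
  covered (7 px):
    · · # · · · · · · ·
    · · · # · · · · · ·
    · · · · # # · · · ·
    · · · · · # # · · ·
    · · · · · · # · · ·
    · · · · · · · · · ·
    · · · · · · · · · ·
    · · · · · · · · · ·

Result: [[7,4],[7,5],[7,6],[8,6],[7,7]]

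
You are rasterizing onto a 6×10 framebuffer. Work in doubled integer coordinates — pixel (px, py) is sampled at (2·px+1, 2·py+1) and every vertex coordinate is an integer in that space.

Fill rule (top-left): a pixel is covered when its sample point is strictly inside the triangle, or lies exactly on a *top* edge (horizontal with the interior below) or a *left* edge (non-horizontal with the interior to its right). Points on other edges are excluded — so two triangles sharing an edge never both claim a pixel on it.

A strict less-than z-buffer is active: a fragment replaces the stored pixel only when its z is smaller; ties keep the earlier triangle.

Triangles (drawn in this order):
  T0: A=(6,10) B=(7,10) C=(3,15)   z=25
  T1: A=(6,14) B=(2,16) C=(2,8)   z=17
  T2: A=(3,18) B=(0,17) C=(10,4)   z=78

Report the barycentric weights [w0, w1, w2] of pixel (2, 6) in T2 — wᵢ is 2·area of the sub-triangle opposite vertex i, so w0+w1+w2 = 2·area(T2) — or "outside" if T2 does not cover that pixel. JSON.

T0:
  2·area = 5
  edge (6, 10)→(7, 10): d=(1,0) top-left  bias=+0
  edge (7, 10)→(3, 15): d=(-4,5) right/bottom  bias=-1
  edge (3, 15)→(6, 10): d=(3,-5) top-left  bias=+0
    (4,2)@(9, 5): e=[-5,10,0] → ·  [on edge]
    (5,2)@(11, 5): e=[-5,0,10] → ·  [on edge]
    (1,7)@(3, 15): e=[5,0,0] → ·  [on edge]
  covered (0 px):
    · · · · · ·
    · · · · · ·
    · · · · · ·
    · · · · · ·
    · · · · · ·
    · · · · · ·
    · · · · · ·
    · · · · · ·
    · · · · · ·
    · · · · · ·
T1:
  2·area = 32
  edge (6, 14)→(2, 16): d=(-4,2) right/bottom  bias=-1
  edge (2, 16)→(2, 8): d=(0,-8) top-left  bias=+0
  edge (2, 8)→(6, 14): d=(4,6) right/bottom  bias=-1
    (1,5)@(3, 11): e=[18,8,6] → #
    (2,5)@(5, 11): e=[14,24,-6] → ·
    (1,6)@(3, 13): e=[10,8,14] → #
    (2,6)@(5, 13): e=[6,24,2] → #
    (3,6)@(7, 13): e=[2,40,-10] → ·
    (1,7)@(3, 15): e=[2,8,22] → #
    (2,7)@(5, 15): e=[-2,24,10] → ·
    (1,8)@(3, 17): e=[-6,8,30] → ·
  covered (4 px):
    · · · · · ·
    · · · · · ·
    · · · · · ·
    · · · · · ·
    · · · · · ·
    · # · · · ·
    · # # · · ·
    · # · · · ·
    · · · · · ·
    · · · · · ·
T2:
  2·area = 49
  edge (3, 18)→(0, 17): d=(-3,-1) top-left  bias=+0
  edge (0, 17)→(10, 4): d=(10,-13) top-left  bias=+0
  edge (10, 4)→(3, 18): d=(-7,14) right/bottom  bias=-1
    (3,4)@(7, 9): e=[31,11,7] → #
    (4,4)@(9, 9): e=[33,37,-21] → ·
    (2,5)@(5, 11): e=[23,5,21] → #
    (3,5)@(7, 11): e=[25,31,-7] → ·
    (2,6)@(5, 13): e=[17,25,7] → #
    (3,6)@(7, 13): e=[19,51,-21] → ·
    (1,7)@(3, 15): e=[9,19,21] → #
    (2,7)@(5, 15): e=[11,45,-7] → ·
    (0,8)@(1, 17): e=[1,13,35] → #
    (2,8)@(5, 17): e=[5,65,-21] → ·
    (0,9)@(1, 19): e=[-5,33,21] → ·
    (1,9)@(3, 19): e=[-3,59,-7] → ·
  covered (6 px):
    · · · · · ·
    · · · · · ·
    · · · · · ·
    · · · · · ·
    · · · # · ·
    · · # · · ·
    · · # · · ·
    · # · · · ·
    # # · · · ·
    · · · · · ·

Final: [25,7,17]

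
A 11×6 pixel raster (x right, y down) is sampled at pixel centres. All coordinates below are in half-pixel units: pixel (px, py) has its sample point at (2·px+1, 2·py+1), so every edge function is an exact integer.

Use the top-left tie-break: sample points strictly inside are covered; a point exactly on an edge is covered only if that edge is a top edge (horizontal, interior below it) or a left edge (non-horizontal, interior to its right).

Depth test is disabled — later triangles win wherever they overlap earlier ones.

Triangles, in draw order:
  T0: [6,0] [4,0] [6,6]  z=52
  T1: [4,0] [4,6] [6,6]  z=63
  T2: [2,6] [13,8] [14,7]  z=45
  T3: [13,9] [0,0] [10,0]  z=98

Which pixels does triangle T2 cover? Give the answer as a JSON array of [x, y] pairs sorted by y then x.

T0:
  2·area = 12  (B↔C swapped to make it positive)
  edge (6, 0)→(6, 6): d=(0,6) right/bottom  bias=-1
  edge (6, 6)→(4, 0): d=(-2,-6) top-left  bias=+0
  edge (4, 0)→(6, 0): d=(2,0) top-left  bias=+0
    (2,0)@(5, 1): e=[6,4,2] → #
    (3,0)@(7, 1): e=[-6,16,2] → ·
    (2,1)@(5, 3): e=[6,0,6] → #  [on edge]
    (3,1)@(7, 3): e=[-6,12,6] → ·
    (2,2)@(5, 5): e=[6,-4,10] → ·
    (3,4)@(7, 9): e=[-6,0,18] → ·  [on edge]
  covered (2 px):
    · · # · · · · · · · ·
    · · # · · · · · · · ·
    · · · · · · · · · · ·
    · · · · · · · · · · ·
    · · · · · · · · · · ·
    · · · · · · · · · · ·
T1:
  2·area = 12  (B↔C swapped to make it positive)
  edge (4, 0)→(6, 6): d=(2,6) right/bottom  bias=-1
  edge (6, 6)→(4, 6): d=(-2,0) right/bottom  bias=-1
  edge (4, 6)→(4, 0): d=(0,-6) top-left  bias=+0
    (2,1)@(5, 3): e=[0,6,6] → ·  [on edge]
    (2,2)@(5, 5): e=[4,2,6] → #
    (3,2)@(7, 5): e=[-8,2,18] → ·
    (2,3)@(5, 7): e=[8,-2,6] → ·
    (3,4)@(7, 9): e=[0,-6,18] → ·  [on edge]
  covered (1 px):
    · · · · · · · · · · ·
    · · · · · · · · · · ·
    · · # · · · · · · · ·
    · · · · · · · · · · ·
    · · · · · · · · · · ·
    · · · · · · · · · · ·
T2:
  2·area = 13  (B↔C swapped to make it positive)
  edge (2, 6)→(14, 7): d=(12,1) right/bottom  bias=-1
  edge (14, 7)→(13, 8): d=(-1,1) right/bottom  bias=-1
  edge (13, 8)→(2, 6): d=(-11,-2) top-left  bias=+0
    (4,3)@(9, 7): e=[5,5,3] → #
    (5,3)@(11, 7): e=[3,3,7] → #
    (6,3)@(13, 7): e=[1,1,11] → #
    (7,3)@(15, 7): e=[-1,-1,15] → ·
    (4,4)@(9, 9): e=[29,3,-19] → ·
    (5,4)@(11, 9): e=[27,1,-15] → ·
    (6,4)@(13, 9): e=[25,-1,-11] → ·
  covered (3 px):
    · · · · · · · · · · ·
    · · · · · · · · · · ·
    · · · · · · · · · · ·
    · · · · # # # · · · ·
    · · · · · · · · · · ·
    · · · · · · · · · · ·
T3:
  2·area = 90
  edge (13, 9)→(0, 0): d=(-13,-9) top-left  bias=+0
  edge (0, 0)→(10, 0): d=(10,0) top-left  bias=+0
  edge (10, 0)→(13, 9): d=(3,9) right/bottom  bias=-1
    (1,0)@(3, 1): e=[14,10,66] → #
    (2,0)@(5, 1): e=[32,10,48] → #
    (3,0)@(7, 1): e=[50,10,30] → #
    (4,0)@(9, 1): e=[68,10,12] → #
    (5,0)@(11, 1): e=[86,10,-6] → ·
    (1,1)@(3, 3): e=[-12,30,72] → ·
    (2,1)@(5, 3): e=[6,30,54] → #
    (5,1)@(11, 3): e=[60,30,0] → ·  [on edge]
    (2,2)@(5, 5): e=[-20,50,60] → ·
    (3,2)@(7, 5): e=[-2,50,42] → ·
    (4,2)@(9, 5): e=[16,50,24] → #
    (5,2)@(11, 5): e=[34,50,6] → #
    (6,4)@(13, 9): e=[0,90,0] → ·  [on edge]
  covered (10 px):
    · # # # # · · · · · ·
    · · # # # · · · · · ·
    · · · · # # · · · · ·
    · · · · · # · · · · ·
    · · · · · · · · · · ·
    · · · · · · · · · · ·

Answer: [[4,3],[5,3],[6,3]]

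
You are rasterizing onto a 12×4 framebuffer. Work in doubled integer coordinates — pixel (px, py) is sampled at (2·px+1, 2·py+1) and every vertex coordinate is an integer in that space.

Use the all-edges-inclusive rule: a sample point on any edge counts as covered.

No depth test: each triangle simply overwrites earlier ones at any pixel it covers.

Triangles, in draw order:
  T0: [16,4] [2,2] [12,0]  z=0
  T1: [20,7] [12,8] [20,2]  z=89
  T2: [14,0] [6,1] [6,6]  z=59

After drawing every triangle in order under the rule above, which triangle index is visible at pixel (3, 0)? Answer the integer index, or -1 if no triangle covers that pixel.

T0:
  2·area = 48
  edge (16, 4)→(2, 2): d=(-14,-2) inclusive
  edge (2, 2)→(12, 0): d=(10,-2) inclusive
  edge (12, 0)→(16, 4): d=(4,4) inclusive
    (3,0)@(7, 1): e=[24,0,24] → #  [on edge]
    (4,0)@(9, 1): e=[28,4,16] → #
    (5,0)@(11, 1): e=[32,8,8] → #
    (6,0)@(13, 1): e=[36,12,0] → #  [on edge]
    (7,0)@(15, 1): e=[40,16,-8] → ·
    (3,1)@(7, 3): e=[-4,20,32] → ·
    (4,1)@(9, 3): e=[0,24,24] → #  [on edge]
    (7,1)@(15, 3): e=[12,36,0] → #  [on edge]
    (8,1)@(17, 3): e=[16,40,-8] → ·
    (4,2)@(9, 5): e=[-28,44,32] → ·
    (5,2)@(11, 5): e=[-24,48,24] → ·
    (6,2)@(13, 5): e=[-20,52,16] → ·
    (8,2)@(17, 5): e=[-12,60,0] → ·  [on edge]
    (11,2)@(23, 5): e=[0,72,-24] → ·  [on edge]
    (9,3)@(19, 7): e=[-36,84,0] → ·  [on edge]
  covered (8 px):
    · · · # # # # · · · · ·
    · · · · # # # # · · · ·
    · · · · · · · · · · · ·
    · · · · · · · · · · · ·
T1:
  2·area = 40
  edge (20, 7)→(12, 8): d=(-8,1) inclusive
  edge (12, 8)→(20, 2): d=(8,-6) inclusive
  edge (20, 2)→(20, 7): d=(0,5) inclusive
    (9,1)@(19, 3): e=[33,2,5] → #
    (10,1)@(21, 3): e=[31,14,-5] → ·
    (8,2)@(17, 5): e=[19,6,15] → #
    (10,2)@(21, 5): e=[15,30,-5] → ·
    (7,3)@(15, 7): e=[5,10,25] → #
    (10,3)@(21, 7): e=[-1,46,-5] → ·
  covered (6 px):
    · · · · · · · · · · · ·
    · · · · · · · · · # · ·
    · · · · · · · · # # · ·
    · · · · · · · # # # · ·
T2:
  2·area = 40  (B↔C swapped to make it positive)
  edge (14, 0)→(6, 6): d=(-8,6) inclusive
  edge (6, 6)→(6, 1): d=(0,-5) inclusive
  edge (6, 1)→(14, 0): d=(8,-1) inclusive
    (3,0)@(7, 1): e=[34,5,1] → #
    (4,0)@(9, 1): e=[22,15,3] → #
    (5,0)@(11, 1): e=[10,25,5] → #
    (6,0)@(13, 1): e=[-2,35,7] → ·
    (3,1)@(7, 3): e=[18,5,17] → #
    (5,1)@(11, 3): e=[-6,25,21] → ·
    (3,2)@(7, 5): e=[2,5,33] → #
    (4,2)@(9, 5): e=[-10,15,35] → ·
    (3,3)@(7, 7): e=[-14,5,49] → ·
  covered (6 px):
    · · · # # # · · · · · ·
    · · · # # · · · · · · ·
    · · · # · · · · · · · ·
    · · · · · · · · · · · ·

Z-buffer (winner per pixel, '.' = empty):
  . . . 2 2 2 0 . . . . .
  . . . 2 2 0 0 0 . 1 . .
  . . . 2 . . . . 1 1 . .
  . . . . . . . 1 1 1 . .

Final: 2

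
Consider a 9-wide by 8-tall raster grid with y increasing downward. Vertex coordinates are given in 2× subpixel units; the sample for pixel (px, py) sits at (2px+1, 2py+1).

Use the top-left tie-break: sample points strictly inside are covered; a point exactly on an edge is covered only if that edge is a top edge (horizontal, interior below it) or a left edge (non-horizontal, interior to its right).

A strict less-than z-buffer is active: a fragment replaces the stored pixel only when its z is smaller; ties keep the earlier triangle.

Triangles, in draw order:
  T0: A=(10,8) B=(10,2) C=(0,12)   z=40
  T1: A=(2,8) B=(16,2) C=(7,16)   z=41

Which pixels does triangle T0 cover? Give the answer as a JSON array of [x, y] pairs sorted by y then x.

T0:
  2·area = 60  (B↔C swapped to make it positive)
  edge (10, 8)→(0, 12): d=(-10,4) right/bottom  bias=-1
  edge (0, 12)→(10, 2): d=(10,-10) top-left  bias=+0
  edge (10, 2)→(10, 8): d=(0,6) right/bottom  bias=-1
    (5,0)@(11, 1): e=[66,0,-6] → ·  [on edge]
    (4,1)@(9, 3): e=[54,0,6] → #  [on edge]
    (5,1)@(11, 3): e=[46,20,-6] → ·
    (3,2)@(7, 5): e=[42,0,18] → #  [on edge]
    (5,2)@(11, 5): e=[26,40,-6] → ·
    (2,3)@(5, 7): e=[30,0,30] → #  [on edge]
    (5,3)@(11, 7): e=[6,60,-6] → ·
    (1,4)@(3, 9): e=[18,0,42] → #  [on edge]
    (4,4)@(9, 9): e=[-6,60,6] → ·
    (0,5)@(1, 11): e=[6,0,54] → #  [on edge]
    (1,5)@(3, 11): e=[-2,20,42] → ·
    (2,5)@(5, 11): e=[-10,40,30] → ·
  covered (10 px):
    · · · · · · · · ·
    · · · · # · · · ·
    · · · # # · · · ·
    · · # # # · · · ·
    · # # # · · · · ·
    # · · · · · · · ·
    · · · · · · · · ·
    · · · · · · · · ·
T1:
  2·area = 142
  edge (2, 8)→(16, 2): d=(14,-6) top-left  bias=+0
  edge (16, 2)→(7, 16): d=(-9,14) right/bottom  bias=-1
  edge (7, 16)→(2, 8): d=(-5,-8) top-left  bias=+0
    (7,1)@(15, 3): e=[8,5,129] → #
    (8,1)@(17, 3): e=[20,-23,145] → ·
    (4,2)@(9, 5): e=[0,71,71] → #  [on edge]
    (5,2)@(11, 5): e=[12,43,87] → #
    (6,2)@(13, 5): e=[24,15,103] → #
    (7,2)@(15, 5): e=[36,-13,119] → ·
    (2,3)@(5, 7): e=[4,109,29] → #
    (3,3)@(7, 7): e=[16,81,45] → #
    (6,3)@(13, 7): e=[52,-3,93] → ·
    (1,4)@(3, 9): e=[20,119,3] → #
    (6,4)@(13, 9): e=[80,-21,83] → ·
    (1,5)@(3, 11): e=[48,101,-7] → ·
  covered (18 px):
    · · · · · · · · ·
    · · · · · · · # ·
    · · · · # # # · ·
    · · # # # # · · ·
    · # # # # # · · ·
    · · # # # · · · ·
    · · · # · · · · ·
    · · · # · · · · ·

Answer: [[4,1],[3,2],[4,2],[2,3],[3,3],[4,3],[1,4],[2,4],[3,4],[0,5]]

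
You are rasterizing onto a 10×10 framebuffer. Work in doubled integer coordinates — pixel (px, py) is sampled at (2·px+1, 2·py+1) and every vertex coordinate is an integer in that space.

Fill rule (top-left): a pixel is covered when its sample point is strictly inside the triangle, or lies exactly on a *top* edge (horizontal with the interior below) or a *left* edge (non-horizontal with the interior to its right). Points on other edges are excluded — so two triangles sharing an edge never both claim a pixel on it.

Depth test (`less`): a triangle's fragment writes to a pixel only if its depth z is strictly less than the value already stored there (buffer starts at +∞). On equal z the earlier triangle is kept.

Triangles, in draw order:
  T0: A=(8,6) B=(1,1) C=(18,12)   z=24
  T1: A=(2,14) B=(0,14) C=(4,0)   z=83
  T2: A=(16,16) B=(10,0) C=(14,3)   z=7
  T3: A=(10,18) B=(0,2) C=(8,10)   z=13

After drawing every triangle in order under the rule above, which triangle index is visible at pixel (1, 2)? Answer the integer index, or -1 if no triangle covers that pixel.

T0:
  2·area = 8
  edge (8, 6)→(1, 1): d=(-7,-5) top-left  bias=+0
  edge (1, 1)→(18, 12): d=(17,11) right/bottom  bias=-1
  edge (18, 12)→(8, 6): d=(-10,-6) top-left  bias=+0
    (0,0)@(1, 1): e=[0,0,8] → ·  [on edge]
    (1,1)@(3, 3): e=[-4,12,0] → ·  [on edge]
    (3,2)@(7, 5): e=[2,2,4] → #
    (4,2)@(9, 5): e=[12,-20,16] → ·
    (3,3)@(7, 7): e=[-12,36,-16] → ·
    (6,4)@(13, 9): e=[4,4,0] → #  [on edge]
    (7,4)@(15, 9): e=[14,-18,12] → ·
    (6,5)@(13, 11): e=[-10,38,-20] → ·
    (7,5)@(15, 11): e=[0,16,-8] → ·  [on edge]
  covered (2 px):
    · · · · · · · · · ·
    · · · · · · · · · ·
    · · · # · · · · · ·
    · · · · · · · · · ·
    · · · · · · # · · ·
    · · · · · · · · · ·
    · · · · · · · · · ·
    · · · · · · · · · ·
    · · · · · · · · · ·
    · · · · · · · · · ·
T1:
  2·area = 28
  edge (2, 14)→(0, 14): d=(-2,0) right/bottom  bias=-1
  edge (0, 14)→(4, 0): d=(4,-14) top-left  bias=+0
  edge (4, 0)→(2, 14): d=(-2,14) right/bottom  bias=-1
    (1,2)@(3, 5): e=[18,6,4] → #
    (2,2)@(5, 5): e=[18,34,-24] → ·
    (1,3)@(3, 7): e=[14,14,0] → ·  [on edge]
    (0,5)@(1, 11): e=[6,2,20] → #
    (1,5)@(3, 11): e=[6,30,-8] → ·
    (0,6)@(1, 13): e=[2,10,16] → #
    (1,6)@(3, 13): e=[2,38,-12] → ·
    (0,7)@(1, 15): e=[-2,18,12] → ·
  covered (3 px):
    · · · · · · · · · ·
    · · · · · · · · · ·
    · # · · · · · · · ·
    · · · · · · · · · ·
    · · · · · · · · · ·
    # · · · · · · · · ·
    # · · · · · · · · ·
    · · · · · · · · · ·
    · · · · · · · · · ·
    · · · · · · · · · ·
T2:
  2·area = 46
  edge (16, 16)→(10, 0): d=(-6,-16) top-left  bias=+0
  edge (10, 0)→(14, 3): d=(4,3) right/bottom  bias=-1
  edge (14, 3)→(16, 16): d=(2,13) right/bottom  bias=-1
    (5,0)@(11, 1): e=[10,1,35] → #
    (6,0)@(13, 1): e=[42,-5,9] → ·
    (5,1)@(11, 3): e=[-2,9,39] → ·
    (6,1)@(13, 3): e=[30,3,13] → #
    (7,1)@(15, 3): e=[62,-3,-13] → ·
    (6,2)@(13, 5): e=[18,11,17] → #
    (7,2)@(15, 5): e=[50,5,-9] → ·
    (6,3)@(13, 7): e=[6,19,21] → #
    (7,3)@(15, 7): e=[38,13,-5] → ·
    (6,4)@(13, 9): e=[-6,27,25] → ·
    (7,5)@(15, 11): e=[14,29,3] → #
    (8,5)@(17, 11): e=[46,23,-23] → ·
  covered (6 px):
    · · · · · # · · · ·
    · · · · · · # · · ·
    · · · · · · # · · ·
    · · · · · · # · · ·
    · · · · · · · · · ·
    · · · · · · · # · ·
    · · · · · · · # · ·
    · · · · · · · · · ·
    · · · · · · · · · ·
    · · · · · · · · · ·
T3:
  2·area = 48
  edge (10, 18)→(0, 2): d=(-10,-16) top-left  bias=+0
  edge (0, 2)→(8, 10): d=(8,8) right/bottom  bias=-1
  edge (8, 10)→(10, 18): d=(2,8) right/bottom  bias=-1
    (0,1)@(1, 3): e=[6,0,42] → ·  [on edge]
    (1,2)@(3, 5): e=[18,0,30] → ·  [on edge]
    (2,3)@(5, 7): e=[30,0,18] → ·  [on edge]
    (2,4)@(5, 9): e=[10,16,22] → #
    (3,4)@(7, 9): e=[42,0,6] → ·  [on edge]
    (2,5)@(5, 11): e=[-10,32,26] → ·
    (3,5)@(7, 11): e=[22,16,10] → #
    (4,5)@(9, 11): e=[54,0,-6] → ·  [on edge]
    (3,6)@(7, 13): e=[2,32,14] → #
    (4,6)@(9, 13): e=[34,16,-2] → ·
    (5,6)@(11, 13): e=[66,0,-18] → ·  [on edge]
    (3,7)@(7, 15): e=[-18,48,18] → ·
    (6,7)@(13, 15): e=[78,0,-30] → ·  [on edge]
    (7,8)@(15, 17): e=[90,0,-42] → ·  [on edge]
    (8,9)@(17, 19): e=[102,0,-54] → ·  [on edge]
  covered (4 px):
    · · · · · · · · · ·
    · · · · · · · · · ·
    · · · · · · · · · ·
    · · · · · · · · · ·
    · · # · · · · · · ·
    · · · # · · · · · ·
    · · · # · · · · · ·
    · · · · # · · · · ·
    · · · · · · · · · ·
    · · · · · · · · · ·

Z-buffer (winner per pixel, '.' = empty):
  . . . . . 2 . . . .
  . . . . . . 2 . . .
  . 1 . 0 . . 2 . . .
  . . . . . . 2 . . .
  . . 3 . . . 0 . . .
  1 . . 3 . . . 2 . .
  1 . . 3 . . . 2 . .
  . . . . 3 . . . . .
  . . . . . . . . . .
  . . . . . . . . . .

Result: 1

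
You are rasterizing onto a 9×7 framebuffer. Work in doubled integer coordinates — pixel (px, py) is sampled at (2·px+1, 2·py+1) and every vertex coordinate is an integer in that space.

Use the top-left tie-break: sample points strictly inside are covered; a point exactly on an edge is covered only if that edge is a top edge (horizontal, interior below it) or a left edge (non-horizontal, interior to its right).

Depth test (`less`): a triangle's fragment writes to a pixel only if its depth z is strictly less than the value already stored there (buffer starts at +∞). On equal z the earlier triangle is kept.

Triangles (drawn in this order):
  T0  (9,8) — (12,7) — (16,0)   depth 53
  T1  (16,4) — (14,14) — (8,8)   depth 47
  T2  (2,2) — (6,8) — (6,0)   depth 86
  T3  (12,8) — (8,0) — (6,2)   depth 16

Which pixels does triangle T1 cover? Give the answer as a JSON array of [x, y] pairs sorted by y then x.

T0:
  2·area = 17  (B↔C swapped to make it positive)
  edge (9, 8)→(16, 0): d=(7,-8) top-left  bias=+0
  edge (16, 0)→(12, 7): d=(-4,7) right/bottom  bias=-1
  edge (12, 7)→(9, 8): d=(-3,1) right/bottom  bias=-1
    (6,2)@(13, 5): e=[11,1,5] → #
    (7,2)@(15, 5): e=[27,-13,3] → ·
    (5,3)@(11, 7): e=[9,7,1] → #
    (6,3)@(13, 7): e=[25,-7,-1] → ·
    (5,4)@(11, 9): e=[23,-1,-5] → ·
  covered (2 px):
    · · · · · · · · ·
    · · · · · · · · ·
    · · · · · · # · ·
    · · · · · # · · ·
    · · · · · · · · ·
    · · · · · · · · ·
    · · · · · · · · ·
T1:
  2·area = 72
  edge (16, 4)→(14, 14): d=(-2,10) right/bottom  bias=-1
  edge (14, 14)→(8, 8): d=(-6,-6) top-left  bias=+0
  edge (8, 8)→(16, 4): d=(8,-4) top-left  bias=+0
    (0,0)@(1, 1): e=[156,0,-84] → ·  [on edge]
    (1,1)@(3, 3): e=[132,0,-60] → ·  [on edge]
    (2,2)@(5, 5): e=[108,0,-36] → ·  [on edge]
    (7,2)@(15, 5): e=[8,60,4] → #
    (8,2)@(17, 5): e=[-12,72,12] → ·
    (3,3)@(7, 7): e=[84,0,-12] → ·  [on edge]
    (5,3)@(11, 7): e=[44,24,4] → #
    (6,3)@(13, 7): e=[24,36,12] → #
    (8,3)@(17, 7): e=[-16,60,28] → ·
    (4,4)@(9, 9): e=[60,0,12] → #  [on edge]
    (7,4)@(15, 9): e=[0,36,36] → ·  [on edge]
    (4,5)@(9, 11): e=[56,-12,28] → ·
    (5,5)@(11, 11): e=[36,0,36] → #  [on edge]
    (6,6)@(13, 13): e=[12,0,60] → #  [on edge]
  covered (10 px):
    · · · · · · · · ·
    · · · · · · · · ·
    · · · · · · · # ·
    · · · · · # # # ·
    · · · · # # # · ·
    · · · · · # # · ·
    · · · · · · # · ·
T2:
  2·area = 32  (B↔C swapped to make it positive)
  edge (2, 2)→(6, 0): d=(4,-2) top-left  bias=+0
  edge (6, 0)→(6, 8): d=(0,8) right/bottom  bias=-1
  edge (6, 8)→(2, 2): d=(-4,-6) top-left  bias=+0
    (2,0)@(5, 1): e=[2,8,22] → #
    (3,0)@(7, 1): e=[6,-8,34] → ·
    (1,1)@(3, 3): e=[6,24,2] → #
    (3,1)@(7, 3): e=[14,-8,26] → ·
    (1,2)@(3, 5): e=[14,24,-6] → ·
    (2,2)@(5, 5): e=[18,8,6] → #
    (3,2)@(7, 5): e=[22,-8,18] → ·
    (2,3)@(5, 7): e=[26,8,-2] → ·
  covered (4 px):
    · · # · · · · · ·
    · # # · · · · · ·
    · · # · · · · · ·
    · · · · · · · · ·
    · · · · · · · · ·
    · · · · · · · · ·
    · · · · · · · · ·
T3:
  2·area = 24  (B↔C swapped to make it positive)
  edge (12, 8)→(6, 2): d=(-6,-6) top-left  bias=+0
  edge (6, 2)→(8, 0): d=(2,-2) top-left  bias=+0
  edge (8, 0)→(12, 8): d=(4,8) right/bottom  bias=-1
    (2,0)@(5, 1): e=[0,-4,28] → ·  [on edge]
    (3,0)@(7, 1): e=[12,0,12] → #  [on edge]
    (4,0)@(9, 1): e=[24,4,-4] → ·
    (2,1)@(5, 3): e=[-12,0,36] → ·  [on edge]
    (3,1)@(7, 3): e=[0,4,20] → #  [on edge]
    (4,1)@(9, 3): e=[12,8,4] → #
    (5,1)@(11, 3): e=[24,12,-12] → ·
    (1,2)@(3, 5): e=[-36,0,60] → ·  [on edge]
    (3,2)@(7, 5): e=[-12,8,28] → ·
    (4,2)@(9, 5): e=[0,12,12] → #  [on edge]
    (5,2)@(11, 5): e=[12,16,-4] → ·
    (0,3)@(1, 7): e=[-60,0,84] → ·  [on edge]
    (5,3)@(11, 7): e=[0,20,4] → #  [on edge]
    (6,4)@(13, 9): e=[0,28,-4] → ·  [on edge]
    (7,5)@(15, 11): e=[0,36,-12] → ·  [on edge]
    (8,6)@(17, 13): e=[0,44,-20] → ·  [on edge]
  covered (5 px):
    · · · # · · · · ·
    · · · # # · · · ·
    · · · · # · · · ·
    · · · · · # · · ·
    · · · · · · · · ·
    · · · · · · · · ·
    · · · · · · · · ·

Result: [[7,2],[5,3],[6,3],[7,3],[4,4],[5,4],[6,4],[5,5],[6,5],[6,6]]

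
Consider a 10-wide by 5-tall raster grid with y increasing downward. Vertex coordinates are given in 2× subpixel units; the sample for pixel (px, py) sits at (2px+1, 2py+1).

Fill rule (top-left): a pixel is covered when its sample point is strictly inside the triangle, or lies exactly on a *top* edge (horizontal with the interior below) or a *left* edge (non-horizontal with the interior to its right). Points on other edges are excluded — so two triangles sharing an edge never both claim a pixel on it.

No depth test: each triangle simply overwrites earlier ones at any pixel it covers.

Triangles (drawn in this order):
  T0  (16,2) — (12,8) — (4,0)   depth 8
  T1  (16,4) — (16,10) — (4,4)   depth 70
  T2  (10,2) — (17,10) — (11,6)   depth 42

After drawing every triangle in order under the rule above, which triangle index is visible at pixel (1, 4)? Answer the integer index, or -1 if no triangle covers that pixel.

T0:
  2·area = 80
  edge (16, 2)→(12, 8): d=(-4,6) right/bottom  bias=-1
  edge (12, 8)→(4, 0): d=(-8,-8) top-left  bias=+0
  edge (4, 0)→(16, 2): d=(12,2) right/bottom  bias=-1
    (2,0)@(5, 1): e=[70,0,10] → █  [on edge]
    (3,0)@(7, 1): e=[58,16,6] → █
    (4,0)@(9, 1): e=[46,32,2] → █
    (5,0)@(11, 1): e=[34,48,-2] → ·
    (2,1)@(5, 3): e=[62,-16,34] → ·
    (3,1)@(7, 3): e=[50,0,30] → █  [on edge]
    (5,1)@(11, 3): e=[26,32,22] → █
    (6,1)@(13, 3): e=[14,48,18] → █
    (7,1)@(15, 3): e=[2,64,14] → █
    (8,1)@(17, 3): e=[-10,80,10] → ·
    (3,2)@(7, 5): e=[42,-16,54] → ·
    (4,2)@(9, 5): e=[30,0,50] → █  [on edge]
    (5,3)@(11, 7): e=[10,0,70] → █  [on edge]
    (6,4)@(13, 9): e=[-10,0,90] → ·  [on edge]
  covered (12 px):
    · · █ █ █ · · · · ·
    · · · █ █ █ █ █ · ·
    · · · · █ █ █ · · ·
    · · · · · █ · · · ·
    · · · · · · · · · ·
T1:
  2·area = 72
  edge (16, 4)→(16, 10): d=(0,6) right/bottom  bias=-1
  edge (16, 10)→(4, 4): d=(-12,-6) top-left  bias=+0
  edge (4, 4)→(16, 4): d=(12,0) top-left  bias=+0
    (3,2)@(7, 5): e=[54,6,12] → █
    (4,2)@(9, 5): e=[42,18,12] → █
    (5,2)@(11, 5): e=[30,30,12] → █
    (6,2)@(13, 5): e=[18,42,12] → █
    (7,2)@(15, 5): e=[6,54,12] → █
    (8,2)@(17, 5): e=[-6,66,12] → ·
    (3,3)@(7, 7): e=[54,-18,36] → ·
    (4,3)@(9, 7): e=[42,-6,36] → ·
    (5,3)@(11, 7): e=[30,6,36] → █
    (8,3)@(17, 7): e=[-6,42,36] → ·
    (5,4)@(11, 9): e=[30,-18,60] → ·
    (6,4)@(13, 9): e=[18,-6,60] → ·
  covered (9 px):
    · · · · · · · · · ·
    · · · · · · · · · ·
    · · · █ █ █ █ █ · ·
    · · · · · █ █ █ · ·
    · · · · · · · █ · ·
T2:
  2·area = 20
  edge (10, 2)→(17, 10): d=(7,8) right/bottom  bias=-1
  edge (17, 10)→(11, 6): d=(-6,-4) top-left  bias=+0
  edge (11, 6)→(10, 2): d=(-1,-4) top-left  bias=+0
    (5,2)@(11, 5): e=[13,6,1] → █
    (6,2)@(13, 5): e=[-3,14,9] → ·
    (5,3)@(11, 7): e=[27,-6,-1] → ·
    (6,3)@(13, 7): e=[11,2,7] → █
    (7,3)@(15, 7): e=[-5,10,15] → ·
    (6,4)@(13, 9): e=[25,-10,5] → ·
  covered (2 px):
    · · · · · · · · · ·
    · · · · · · · · · ·
    · · · · · █ · · · ·
    · · · · · · █ · · ·
    · · · · · · · · · ·

Z-buffer (winner per pixel, '.' = empty):
  . . 0 0 0 . . . . .
  . . . 0 0 0 0 0 . .
  . . . 1 1 2 1 1 . .
  . . . . . 1 2 1 . .
  . . . . . . . 1 . .

Final: -1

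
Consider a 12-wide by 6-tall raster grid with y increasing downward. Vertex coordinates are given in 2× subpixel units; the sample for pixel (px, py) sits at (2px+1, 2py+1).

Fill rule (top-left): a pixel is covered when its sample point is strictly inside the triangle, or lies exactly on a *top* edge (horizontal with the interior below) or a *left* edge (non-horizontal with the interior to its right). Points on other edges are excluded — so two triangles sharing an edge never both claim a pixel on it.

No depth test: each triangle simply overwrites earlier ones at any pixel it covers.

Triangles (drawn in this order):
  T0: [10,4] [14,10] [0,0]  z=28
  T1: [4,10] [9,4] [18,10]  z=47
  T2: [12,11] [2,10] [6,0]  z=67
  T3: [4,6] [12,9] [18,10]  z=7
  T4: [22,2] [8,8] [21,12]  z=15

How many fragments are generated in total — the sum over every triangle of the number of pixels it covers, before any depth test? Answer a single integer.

T0:
  2·area = 44
  edge (10, 4)→(14, 10): d=(4,6) right/bottom  bias=-1
  edge (14, 10)→(0, 0): d=(-14,-10) top-left  bias=+0
  edge (0, 0)→(10, 4): d=(10,4) right/bottom  bias=-1
    (2,1)@(5, 3): e=[26,8,10] → █
    (3,1)@(7, 3): e=[14,28,2] → █
    (4,1)@(9, 3): e=[2,48,-6] → ·
    (2,2)@(5, 5): e=[34,-20,30] → ·
    (3,2)@(7, 5): e=[22,0,22] → █  [on edge]
    (4,2)@(9, 5): e=[10,20,14] → █
    (5,2)@(11, 5): e=[-2,40,6] → ·
    (3,3)@(7, 7): e=[30,-28,42] → ·
    (4,3)@(9, 7): e=[18,-8,34] → ·
    (5,3)@(11, 7): e=[6,12,26] → █
    (6,3)@(13, 7): e=[-6,32,18] → ·
    (5,4)@(11, 9): e=[14,-16,46] → ·
  covered (6 px):
    · · · · · · · · · · · ·
    · · █ █ · · · · · · · ·
    · · · █ █ · · · · · · ·
    · · · · · █ · · · · · ·
    · · · · · · █ · · · · ·
    · · · · · · · · · · · ·
T1:
  2·area = 84
  edge (4, 10)→(9, 4): d=(5,-6) top-left  bias=+0
  edge (9, 4)→(18, 10): d=(9,6) right/bottom  bias=-1
  edge (18, 10)→(4, 10): d=(-14,0) right/bottom  bias=-1
    (4,2)@(9, 5): e=[5,9,70] → █
    (5,2)@(11, 5): e=[17,-3,70] → ·
    (3,3)@(7, 7): e=[3,39,42] → █
    (5,3)@(11, 7): e=[27,15,42] → █
    (6,3)@(13, 7): e=[39,3,42] → █
    (7,3)@(15, 7): e=[51,-9,42] → ·
    (2,4)@(5, 9): e=[1,69,14] → █
    (7,4)@(15, 9): e=[61,9,14] → █
    (8,4)@(17, 9): e=[73,-3,14] → ·
    (2,5)@(5, 11): e=[11,87,-14] → ·
    (3,5)@(7, 11): e=[23,75,-14] → ·
    (4,5)@(9, 11): e=[35,63,-14] → ·
  covered (11 px):
    · · · · · · · · · · · ·
    · · · · · · · · · · · ·
    · · · · █ · · · · · · ·
    · · · █ █ █ █ · · · · ·
    · · █ █ █ █ █ █ · · · ·
    · · · · · · · · · · · ·
T2:
  2·area = 104
  edge (12, 11)→(2, 10): d=(-10,-1) top-left  bias=+0
  edge (2, 10)→(6, 0): d=(4,-10) top-left  bias=+0
  edge (6, 0)→(12, 11): d=(6,11) right/bottom  bias=-1
    (2,1)@(5, 3): e=[73,2,29] → █
    (3,1)@(7, 3): e=[75,22,7] → █
    (4,1)@(9, 3): e=[77,42,-15] → ·
    (2,2)@(5, 5): e=[53,10,41] → █
    (4,2)@(9, 5): e=[57,50,-3] → ·
    (2,3)@(5, 7): e=[33,18,53] → █
    (4,3)@(9, 7): e=[37,58,9] → █
    (5,3)@(11, 7): e=[39,78,-13] → ·
    (1,4)@(3, 9): e=[11,6,87] → █
    (5,4)@(11, 9): e=[19,86,-1] → ·
    (1,5)@(3, 11): e=[-9,14,99] → ·
    (2,5)@(5, 11): e=[-7,34,77] → ·
  covered (11 px):
    · · · · · · · · · · · ·
    · · █ █ · · · · · · · ·
    · · █ █ · · · · · · · ·
    · · █ █ █ · · · · · · ·
    · █ █ █ █ · · · · · · ·
    · · · · · · · · · · · ·
T3:
  2·area = 10  (B↔C swapped to make it positive)
  edge (4, 6)→(18, 10): d=(14,4) right/bottom  bias=-1
  edge (18, 10)→(12, 9): d=(-6,-1) top-left  bias=+0
  edge (12, 9)→(4, 6): d=(-8,-3) top-left  bias=+0
    (3,3)@(7, 7): e=[2,7,1] → █
    (4,3)@(9, 7): e=[-6,9,7] → ·
    (3,4)@(7, 9): e=[30,-5,-15] → ·
    (6,4)@(13, 9): e=[6,1,3] → █
    (7,4)@(15, 9): e=[-2,3,9] → ·
    (6,5)@(13, 11): e=[34,-11,-13] → ·
  covered (2 px):
    · · · · · · · · · · · ·
    · · · · · · · · · · · ·
    · · · · · · · · · · · ·
    · · · █ · · · · · · · ·
    · · · · · · █ · · · · ·
    · · · · · · · · · · · ·
T4:
  2·area = 134  (B↔C swapped to make it positive)
  edge (22, 2)→(21, 12): d=(-1,10) right/bottom  bias=-1
  edge (21, 12)→(8, 8): d=(-13,-4) top-left  bias=+0
  edge (8, 8)→(22, 2): d=(14,-6) top-left  bias=+0
    (10,1)@(21, 3): e=[9,117,8] → █
    (11,1)@(23, 3): e=[-11,125,20] → ·
    (7,2)@(15, 5): e=[67,67,0] → █  [on edge]
    (8,2)@(17, 5): e=[47,75,12] → █
    (9,2)@(19, 5): e=[27,83,24] → █
    (11,2)@(23, 5): e=[-13,99,48] → ·
    (5,3)@(11, 7): e=[105,25,4] → █
    (6,3)@(13, 7): e=[85,33,16] → █
    (11,3)@(23, 7): e=[-15,73,76] → ·
    (5,4)@(11, 9): e=[103,-1,32] → ·
    (6,4)@(13, 9): e=[83,7,44] → █
    (11,4)@(23, 9): e=[-17,47,104] → ·
    (0,5)@(1, 11): e=[201,-67,0] → ·  [on edge]
  covered (18 px):
    · · · · · · · · · · · ·
    · · · · · · · · · · █ ·
    · · · · · · · █ █ █ █ ·
    · · · · · █ █ █ █ █ █ ·
    · · · · · · █ █ █ █ █ ·
    · · · · · · · · · █ █ ·

Final: 48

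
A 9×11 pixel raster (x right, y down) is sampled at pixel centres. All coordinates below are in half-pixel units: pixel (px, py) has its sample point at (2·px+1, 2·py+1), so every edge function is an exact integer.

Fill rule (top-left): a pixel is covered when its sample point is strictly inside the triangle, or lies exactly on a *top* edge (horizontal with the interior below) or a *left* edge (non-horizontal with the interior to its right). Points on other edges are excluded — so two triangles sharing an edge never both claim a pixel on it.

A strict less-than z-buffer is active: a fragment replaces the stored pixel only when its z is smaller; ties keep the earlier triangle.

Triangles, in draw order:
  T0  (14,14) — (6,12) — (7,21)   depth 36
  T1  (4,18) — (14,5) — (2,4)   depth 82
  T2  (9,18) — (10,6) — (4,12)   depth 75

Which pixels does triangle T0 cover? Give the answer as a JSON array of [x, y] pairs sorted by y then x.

T0:
  2·area = 70  (B↔C swapped to make it positive)
  edge (14, 14)→(7, 21): d=(-7,7) right/bottom  bias=-1
  edge (7, 21)→(6, 12): d=(-1,-9) top-left  bias=+0
  edge (6, 12)→(14, 14): d=(8,2) right/bottom  bias=-1
    (2,1)@(5, 3): e=[140,0,-70] → ·  [on edge]
    (8,5)@(17, 11): e=[0,100,-30] → ·  [on edge]
    (3,6)@(7, 13): e=[56,8,6] → #
    (4,6)@(9, 13): e=[42,26,2] → #
    (5,6)@(11, 13): e=[28,44,-2] → ·
    (7,6)@(15, 13): e=[0,80,-10] → ·  [on edge]
    (3,7)@(7, 15): e=[42,6,22] → #
    (5,7)@(11, 15): e=[14,42,14] → #
    (6,7)@(13, 15): e=[0,60,10] → ·  [on edge]
    (3,8)@(7, 17): e=[28,4,38] → #
    (5,8)@(11, 17): e=[0,40,30] → ·  [on edge]
    (3,9)@(7, 19): e=[14,2,54] → #
    (4,9)@(9, 19): e=[0,20,50] → ·  [on edge]
    (3,10)@(7, 21): e=[0,0,70] → ·  [on edge]
  covered (8 px):
    · · · · · · · · ·
    · · · · · · · · ·
    · · · · · · · · ·
    · · · · · · · · ·
    · · · · · · · · ·
    · · · · · · · · ·
    · · · # # · · · ·
    · · · # # # · · ·
    · · · # # · · · ·
    · · · # · · · · ·
    · · · · · · · · ·
T1:
  2·area = 166  (B↔C swapped to make it positive)
  edge (4, 18)→(2, 4): d=(-2,-14) top-left  bias=+0
  edge (2, 4)→(14, 5): d=(12,1) right/bottom  bias=-1
  edge (14, 5)→(4, 18): d=(-10,13) right/bottom  bias=-1
    (1,2)@(3, 5): e=[12,11,143] → #
    (2,2)@(5, 5): e=[40,9,117] → #
    (3,2)@(7, 5): e=[68,7,91] → #
    (4,2)@(9, 5): e=[96,5,65] → #
    (5,2)@(11, 5): e=[124,3,39] → #
    (6,2)@(13, 5): e=[152,1,13] → #
    (7,2)@(15, 5): e=[180,-1,-13] → ·
    (1,3)@(3, 7): e=[8,35,123] → #
    (6,3)@(13, 7): e=[148,25,-7] → ·
    (1,4)@(3, 9): e=[4,59,103] → #
    (5,4)@(11, 9): e=[116,51,-1] → ·
    (1,5)@(3, 11): e=[0,83,83] → #  [on edge]
  covered (22 px):
    · · · · · · · · ·
    · · · · · · · · ·
    · # # # # # # · ·
    · # # # # # · · ·
    · # # # # · · · ·
    · # # # # · · · ·
    · · # # · · · · ·
    · · # · · · · · ·
    · · · · · · · · ·
    · · · · · · · · ·
    · · · · · · · · ·
T2:
  2·area = 66  (B↔C swapped to make it positive)
  edge (9, 18)→(4, 12): d=(-5,-6) top-left  bias=+0
  edge (4, 12)→(10, 6): d=(6,-6) top-left  bias=+0
  edge (10, 6)→(9, 18): d=(-1,12) right/bottom  bias=-1
    (7,0)@(15, 1): e=[121,0,-55] → ·  [on edge]
    (6,1)@(13, 3): e=[99,0,-33] → ·  [on edge]
    (5,2)@(11, 5): e=[77,0,-11] → ·  [on edge]
    (4,3)@(9, 7): e=[55,0,11] → #  [on edge]
    (5,3)@(11, 7): e=[67,12,-13] → ·
    (3,4)@(7, 9): e=[33,0,33] → #  [on edge]
    (5,4)@(11, 9): e=[57,24,-15] → ·
    (2,5)@(5, 11): e=[11,0,55] → #  [on edge]
    (5,5)@(11, 11): e=[47,36,-17] → ·
    (1,6)@(3, 13): e=[-11,0,77] → ·  [on edge]
    (2,6)@(5, 13): e=[1,12,53] → #
    (5,6)@(11, 13): e=[37,48,-19] → ·
    (0,7)@(1, 15): e=[-33,0,99] → ·  [on edge]
  covered (12 px):
    · · · · · · · · ·
    · · · · · · · · ·
    · · · · · · · · ·
    · · · · # · · · ·
    · · · # # · · · ·
    · · # # # · · · ·
    · · # # # · · · ·
    · · · # # · · · ·
    · · · · # · · · ·
    · · · · · · · · ·
    · · · · · · · · ·

Answer: [[3,6],[4,6],[3,7],[4,7],[5,7],[3,8],[4,8],[3,9]]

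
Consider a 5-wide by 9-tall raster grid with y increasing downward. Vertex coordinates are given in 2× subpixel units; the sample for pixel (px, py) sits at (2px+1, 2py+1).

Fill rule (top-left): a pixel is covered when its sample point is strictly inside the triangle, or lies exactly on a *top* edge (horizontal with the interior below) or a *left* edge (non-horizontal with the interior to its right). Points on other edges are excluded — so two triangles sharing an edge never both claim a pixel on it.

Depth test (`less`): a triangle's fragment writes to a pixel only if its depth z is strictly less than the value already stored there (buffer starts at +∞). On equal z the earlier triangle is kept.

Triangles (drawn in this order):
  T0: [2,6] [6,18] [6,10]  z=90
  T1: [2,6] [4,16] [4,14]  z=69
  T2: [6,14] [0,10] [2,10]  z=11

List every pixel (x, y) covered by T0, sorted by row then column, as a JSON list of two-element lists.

T0:
  2·area = 32  (B↔C swapped to make it positive)
  edge (2, 6)→(6, 10): d=(4,4) right/bottom  bias=-1
  edge (6, 10)→(6, 18): d=(0,8) right/bottom  bias=-1
  edge (6, 18)→(2, 6): d=(-4,-12) top-left  bias=+0
    (0,1)@(1, 3): e=[-8,40,0] → ·  [on edge]
    (0,2)@(1, 5): e=[0,40,-8] → ·  [on edge]
    (1,3)@(3, 7): e=[0,24,8] → ·  [on edge]
    (1,4)@(3, 9): e=[8,24,0] → #  [on edge]
    (2,4)@(5, 9): e=[0,8,24] → ·  [on edge]
    (1,5)@(3, 11): e=[16,24,-8] → ·
    (2,5)@(5, 11): e=[8,8,16] → #
    (3,5)@(7, 11): e=[0,-8,40] → ·  [on edge]
    (2,6)@(5, 13): e=[16,8,8] → #
    (3,6)@(7, 13): e=[8,-8,32] → ·
    (4,6)@(9, 13): e=[0,-24,56] → ·  [on edge]
    (2,7)@(5, 15): e=[24,8,0] → #  [on edge]
  covered (4 px):
    · · · · ·
    · · · · ·
    · · · · ·
    · · · · ·
    · # · · ·
    · · # · ·
    · · # · ·
    · · # · ·
    · · · · ·
T1:
  2·area = 4  (B↔C swapped to make it positive)
  edge (2, 6)→(4, 14): d=(2,8) right/bottom  bias=-1
  edge (4, 14)→(4, 16): d=(0,2) right/bottom  bias=-1
  edge (4, 16)→(2, 6): d=(-2,-10) top-left  bias=+0
    (0,0)@(1, 1): e=[-2,6,0] → ·  [on edge]
    (1,5)@(3, 11): e=[2,2,0] → #  [on edge]
    (2,5)@(5, 11): e=[-14,-2,20] → ·
    (1,6)@(3, 13): e=[6,2,-4] → ·
  covered (1 px):
    · · · · ·
    · · · · ·
    · · · · ·
    · · · · ·
    · · · · ·
    · # · · ·
    · · · · ·
    · · · · ·
    · · · · ·
T2:
  2·area = 8
  edge (6, 14)→(0, 10): d=(-6,-4) top-left  bias=+0
  edge (0, 10)→(2, 10): d=(2,0) top-left  bias=+0
  edge (2, 10)→(6, 14): d=(4,4) right/bottom  bias=-1
    (0,4)@(1, 9): e=[10,-2,0] → ·  [on edge]
    (1,5)@(3, 11): e=[6,2,0] → ·  [on edge]
    (2,6)@(5, 13): e=[2,6,0] → ·  [on edge]
    (3,7)@(7, 15): e=[-2,10,0] → ·  [on edge]
    (4,8)@(9, 17): e=[-6,14,0] → ·  [on edge]
  covered (0 px):
    · · · · ·
    · · · · ·
    · · · · ·
    · · · · ·
    · · · · ·
    · · · · ·
    · · · · ·
    · · · · ·
    · · · · ·

Answer: [[1,4],[2,5],[2,6],[2,7]]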